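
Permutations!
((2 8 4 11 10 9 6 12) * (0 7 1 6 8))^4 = (0 12 1)(2 6 7)(4 8 9 10 11) = [12, 0, 6, 3, 8, 5, 7, 2, 9, 10, 11, 4, 1]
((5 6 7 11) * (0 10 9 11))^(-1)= [7, 1, 2, 3, 4, 11, 5, 6, 8, 10, 0, 9]= (0 7 6 5 11 9 10)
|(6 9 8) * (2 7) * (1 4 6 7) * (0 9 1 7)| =|(0 9 8)(1 4 6)(2 7)| =6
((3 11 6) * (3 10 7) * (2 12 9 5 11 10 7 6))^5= (12)(3 10 6 7)= [0, 1, 2, 10, 4, 5, 7, 3, 8, 9, 6, 11, 12]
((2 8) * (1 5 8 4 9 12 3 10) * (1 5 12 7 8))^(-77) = (1 10 12 5 3)(2 7 4 8 9) = [0, 10, 7, 1, 8, 3, 6, 4, 9, 2, 12, 11, 5]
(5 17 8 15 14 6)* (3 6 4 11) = (3 6 5 17 8 15 14 4 11) = [0, 1, 2, 6, 11, 17, 5, 7, 15, 9, 10, 3, 12, 13, 4, 14, 16, 8]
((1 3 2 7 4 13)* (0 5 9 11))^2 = (0 9)(1 2 4)(3 7 13)(5 11) = [9, 2, 4, 7, 1, 11, 6, 13, 8, 0, 10, 5, 12, 3]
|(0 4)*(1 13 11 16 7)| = |(0 4)(1 13 11 16 7)| = 10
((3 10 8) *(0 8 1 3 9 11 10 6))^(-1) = (0 6 3 1 10 11 9 8) = [6, 10, 2, 1, 4, 5, 3, 7, 0, 8, 11, 9]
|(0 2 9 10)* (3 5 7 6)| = |(0 2 9 10)(3 5 7 6)| = 4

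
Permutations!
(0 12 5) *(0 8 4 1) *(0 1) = (0 12 5 8 4) = [12, 1, 2, 3, 0, 8, 6, 7, 4, 9, 10, 11, 5]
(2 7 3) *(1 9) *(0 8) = (0 8)(1 9)(2 7 3) = [8, 9, 7, 2, 4, 5, 6, 3, 0, 1]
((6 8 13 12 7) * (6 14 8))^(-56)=[0, 1, 2, 3, 4, 5, 6, 12, 14, 9, 10, 11, 13, 8, 7]=(7 12 13 8 14)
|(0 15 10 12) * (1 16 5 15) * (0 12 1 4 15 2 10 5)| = |(0 4 15 5 2 10 1 16)| = 8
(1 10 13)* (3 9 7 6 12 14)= [0, 10, 2, 9, 4, 5, 12, 6, 8, 7, 13, 11, 14, 1, 3]= (1 10 13)(3 9 7 6 12 14)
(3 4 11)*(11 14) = (3 4 14 11) = [0, 1, 2, 4, 14, 5, 6, 7, 8, 9, 10, 3, 12, 13, 11]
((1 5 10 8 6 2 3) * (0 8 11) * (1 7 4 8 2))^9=(0 10 1 8 7 2 11 5 6 4 3)=[10, 8, 11, 0, 3, 6, 4, 2, 7, 9, 1, 5]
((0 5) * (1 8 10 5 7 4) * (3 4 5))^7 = (0 7 5)(1 10 4 8 3) = [7, 10, 2, 1, 8, 0, 6, 5, 3, 9, 4]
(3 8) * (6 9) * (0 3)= (0 3 8)(6 9)= [3, 1, 2, 8, 4, 5, 9, 7, 0, 6]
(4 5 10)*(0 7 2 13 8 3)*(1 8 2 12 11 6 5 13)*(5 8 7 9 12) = [9, 7, 1, 0, 13, 10, 8, 5, 3, 12, 4, 6, 11, 2] = (0 9 12 11 6 8 3)(1 7 5 10 4 13 2)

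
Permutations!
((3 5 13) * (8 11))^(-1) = [0, 1, 2, 13, 4, 3, 6, 7, 11, 9, 10, 8, 12, 5] = (3 13 5)(8 11)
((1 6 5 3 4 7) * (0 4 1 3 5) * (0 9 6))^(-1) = (0 1 3 7 4)(6 9) = [1, 3, 2, 7, 0, 5, 9, 4, 8, 6]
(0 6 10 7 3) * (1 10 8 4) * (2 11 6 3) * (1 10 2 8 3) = (0 1 2 11 6 3)(4 10 7 8) = [1, 2, 11, 0, 10, 5, 3, 8, 4, 9, 7, 6]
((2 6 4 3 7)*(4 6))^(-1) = [0, 1, 7, 4, 2, 5, 6, 3] = (2 7 3 4)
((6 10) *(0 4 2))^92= (10)(0 2 4)= [2, 1, 4, 3, 0, 5, 6, 7, 8, 9, 10]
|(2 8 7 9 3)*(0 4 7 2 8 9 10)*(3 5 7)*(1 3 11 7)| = |(0 4 11 7 10)(1 3 8 2 9 5)| = 30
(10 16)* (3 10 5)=[0, 1, 2, 10, 4, 3, 6, 7, 8, 9, 16, 11, 12, 13, 14, 15, 5]=(3 10 16 5)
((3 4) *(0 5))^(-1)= (0 5)(3 4)= [5, 1, 2, 4, 3, 0]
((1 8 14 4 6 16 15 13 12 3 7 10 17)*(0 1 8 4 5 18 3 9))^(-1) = (0 9 12 13 15 16 6 4 1)(3 18 5 14 8 17 10 7) = [9, 0, 2, 18, 1, 14, 4, 3, 17, 12, 7, 11, 13, 15, 8, 16, 6, 10, 5]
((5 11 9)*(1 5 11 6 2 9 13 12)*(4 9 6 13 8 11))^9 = (1 5 13 12)(2 6)(4 9)(8 11) = [0, 5, 6, 3, 9, 13, 2, 7, 11, 4, 10, 8, 1, 12]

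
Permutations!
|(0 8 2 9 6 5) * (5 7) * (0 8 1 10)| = |(0 1 10)(2 9 6 7 5 8)| = 6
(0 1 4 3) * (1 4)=(0 4 3)=[4, 1, 2, 0, 3]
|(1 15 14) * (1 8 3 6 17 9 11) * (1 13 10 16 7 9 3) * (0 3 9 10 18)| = 24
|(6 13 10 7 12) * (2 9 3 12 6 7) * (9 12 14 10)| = |(2 12 7 6 13 9 3 14 10)| = 9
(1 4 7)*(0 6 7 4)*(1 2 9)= (0 6 7 2 9 1)= [6, 0, 9, 3, 4, 5, 7, 2, 8, 1]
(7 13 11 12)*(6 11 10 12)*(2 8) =(2 8)(6 11)(7 13 10 12) =[0, 1, 8, 3, 4, 5, 11, 13, 2, 9, 12, 6, 7, 10]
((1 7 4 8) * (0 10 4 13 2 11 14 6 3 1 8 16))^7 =(0 16 4 10)(1 3 6 14 11 2 13 7) =[16, 3, 13, 6, 10, 5, 14, 1, 8, 9, 0, 2, 12, 7, 11, 15, 4]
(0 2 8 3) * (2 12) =(0 12 2 8 3) =[12, 1, 8, 0, 4, 5, 6, 7, 3, 9, 10, 11, 2]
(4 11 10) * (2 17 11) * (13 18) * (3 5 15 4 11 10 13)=(2 17 10 11 13 18 3 5 15 4)=[0, 1, 17, 5, 2, 15, 6, 7, 8, 9, 11, 13, 12, 18, 14, 4, 16, 10, 3]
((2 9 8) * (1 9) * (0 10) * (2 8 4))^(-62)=(10)(1 4)(2 9)=[0, 4, 9, 3, 1, 5, 6, 7, 8, 2, 10]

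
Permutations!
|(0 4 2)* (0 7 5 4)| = 4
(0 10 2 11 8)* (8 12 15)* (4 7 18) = (0 10 2 11 12 15 8)(4 7 18) = [10, 1, 11, 3, 7, 5, 6, 18, 0, 9, 2, 12, 15, 13, 14, 8, 16, 17, 4]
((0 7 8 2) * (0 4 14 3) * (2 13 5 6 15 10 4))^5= [6, 1, 2, 5, 8, 14, 3, 15, 10, 9, 7, 11, 12, 4, 13, 0]= (0 6 3 5 14 13 4 8 10 7 15)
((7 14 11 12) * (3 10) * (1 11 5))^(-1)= (1 5 14 7 12 11)(3 10)= [0, 5, 2, 10, 4, 14, 6, 12, 8, 9, 3, 1, 11, 13, 7]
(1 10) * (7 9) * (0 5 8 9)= (0 5 8 9 7)(1 10)= [5, 10, 2, 3, 4, 8, 6, 0, 9, 7, 1]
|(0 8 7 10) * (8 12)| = 5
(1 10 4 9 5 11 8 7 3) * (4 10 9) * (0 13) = (0 13)(1 9 5 11 8 7 3) = [13, 9, 2, 1, 4, 11, 6, 3, 7, 5, 10, 8, 12, 0]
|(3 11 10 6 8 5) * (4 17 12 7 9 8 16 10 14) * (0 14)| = 33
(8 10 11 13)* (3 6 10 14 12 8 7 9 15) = (3 6 10 11 13 7 9 15)(8 14 12) = [0, 1, 2, 6, 4, 5, 10, 9, 14, 15, 11, 13, 8, 7, 12, 3]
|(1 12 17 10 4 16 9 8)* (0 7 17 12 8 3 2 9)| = 6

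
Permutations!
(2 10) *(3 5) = (2 10)(3 5) = [0, 1, 10, 5, 4, 3, 6, 7, 8, 9, 2]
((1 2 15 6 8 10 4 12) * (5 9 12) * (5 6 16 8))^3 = (1 16 4 9 2 8 6 12 15 10 5) = [0, 16, 8, 3, 9, 1, 12, 7, 6, 2, 5, 11, 15, 13, 14, 10, 4]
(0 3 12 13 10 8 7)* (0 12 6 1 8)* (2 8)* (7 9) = (0 3 6 1 2 8 9 7 12 13 10) = [3, 2, 8, 6, 4, 5, 1, 12, 9, 7, 0, 11, 13, 10]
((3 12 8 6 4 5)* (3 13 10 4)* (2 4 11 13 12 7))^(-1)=(2 7 3 6 8 12 5 4)(10 13 11)=[0, 1, 7, 6, 2, 4, 8, 3, 12, 9, 13, 10, 5, 11]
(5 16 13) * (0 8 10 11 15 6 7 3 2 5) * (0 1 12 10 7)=(0 8 7 3 2 5 16 13 1 12 10 11 15 6)=[8, 12, 5, 2, 4, 16, 0, 3, 7, 9, 11, 15, 10, 1, 14, 6, 13]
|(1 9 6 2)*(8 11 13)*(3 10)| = |(1 9 6 2)(3 10)(8 11 13)| = 12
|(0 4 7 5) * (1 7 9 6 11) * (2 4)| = |(0 2 4 9 6 11 1 7 5)| = 9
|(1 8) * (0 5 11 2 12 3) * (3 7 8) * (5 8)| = 20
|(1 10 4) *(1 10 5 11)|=6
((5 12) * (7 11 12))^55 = (5 12 11 7) = [0, 1, 2, 3, 4, 12, 6, 5, 8, 9, 10, 7, 11]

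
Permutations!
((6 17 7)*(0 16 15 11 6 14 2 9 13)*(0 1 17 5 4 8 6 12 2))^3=(0 11 9 17)(1 14 15 2)(4 5 6 8)(7 16 12 13)=[11, 14, 1, 3, 5, 6, 8, 16, 4, 17, 10, 9, 13, 7, 15, 2, 12, 0]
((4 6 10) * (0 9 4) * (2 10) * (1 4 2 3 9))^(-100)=(0 3)(1 9)(2 4)(6 10)=[3, 9, 4, 0, 2, 5, 10, 7, 8, 1, 6]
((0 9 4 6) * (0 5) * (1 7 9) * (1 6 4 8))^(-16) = [5, 1, 2, 3, 4, 6, 0, 7, 8, 9] = (9)(0 5 6)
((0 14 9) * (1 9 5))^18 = (0 1 14 9 5) = [1, 14, 2, 3, 4, 0, 6, 7, 8, 5, 10, 11, 12, 13, 9]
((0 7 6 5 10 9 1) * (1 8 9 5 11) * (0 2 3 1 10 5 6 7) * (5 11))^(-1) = (1 3 2)(5 6 10 11)(8 9) = [0, 3, 1, 2, 4, 6, 10, 7, 9, 8, 11, 5]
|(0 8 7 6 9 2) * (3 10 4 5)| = 12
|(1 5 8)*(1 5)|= |(5 8)|= 2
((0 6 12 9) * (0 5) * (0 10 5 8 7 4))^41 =[4, 1, 2, 3, 7, 10, 0, 8, 9, 12, 5, 11, 6] =(0 4 7 8 9 12 6)(5 10)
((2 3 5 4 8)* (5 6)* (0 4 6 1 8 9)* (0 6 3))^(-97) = [9, 2, 4, 8, 6, 1, 3, 7, 0, 5] = (0 9 5 1 2 4 6 3 8)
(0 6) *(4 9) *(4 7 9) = (0 6)(7 9) = [6, 1, 2, 3, 4, 5, 0, 9, 8, 7]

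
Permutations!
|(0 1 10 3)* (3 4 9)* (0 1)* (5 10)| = |(1 5 10 4 9 3)| = 6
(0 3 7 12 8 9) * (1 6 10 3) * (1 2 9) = (0 2 9)(1 6 10 3 7 12 8) = [2, 6, 9, 7, 4, 5, 10, 12, 1, 0, 3, 11, 8]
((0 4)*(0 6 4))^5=(4 6)=[0, 1, 2, 3, 6, 5, 4]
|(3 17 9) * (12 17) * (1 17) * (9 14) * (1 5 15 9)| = |(1 17 14)(3 12 5 15 9)| = 15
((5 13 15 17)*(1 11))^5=(1 11)(5 13 15 17)=[0, 11, 2, 3, 4, 13, 6, 7, 8, 9, 10, 1, 12, 15, 14, 17, 16, 5]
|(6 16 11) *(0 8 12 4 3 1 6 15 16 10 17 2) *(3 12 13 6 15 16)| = 42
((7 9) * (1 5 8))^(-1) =[0, 8, 2, 3, 4, 1, 6, 9, 5, 7] =(1 8 5)(7 9)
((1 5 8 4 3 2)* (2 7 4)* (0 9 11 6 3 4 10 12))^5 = (0 7 11 12 3 9 10 6)(1 5 8 2) = [7, 5, 1, 9, 4, 8, 0, 11, 2, 10, 6, 12, 3]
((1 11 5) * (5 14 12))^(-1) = [0, 5, 2, 3, 4, 12, 6, 7, 8, 9, 10, 1, 14, 13, 11] = (1 5 12 14 11)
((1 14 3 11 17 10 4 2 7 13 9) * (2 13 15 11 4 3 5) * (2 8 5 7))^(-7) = (1 11 4 14 17 13 7 10 9 15 3)(5 8) = [0, 11, 2, 1, 14, 8, 6, 10, 5, 15, 9, 4, 12, 7, 17, 3, 16, 13]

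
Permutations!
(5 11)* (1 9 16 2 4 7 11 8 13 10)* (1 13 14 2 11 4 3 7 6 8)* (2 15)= (1 9 16 11 5)(2 3 7 4 6 8 14 15)(10 13)= [0, 9, 3, 7, 6, 1, 8, 4, 14, 16, 13, 5, 12, 10, 15, 2, 11]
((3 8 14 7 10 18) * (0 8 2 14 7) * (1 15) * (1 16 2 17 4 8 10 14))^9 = (18)(1 15 16 2) = [0, 15, 1, 3, 4, 5, 6, 7, 8, 9, 10, 11, 12, 13, 14, 16, 2, 17, 18]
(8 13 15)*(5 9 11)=(5 9 11)(8 13 15)=[0, 1, 2, 3, 4, 9, 6, 7, 13, 11, 10, 5, 12, 15, 14, 8]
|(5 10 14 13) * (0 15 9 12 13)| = 8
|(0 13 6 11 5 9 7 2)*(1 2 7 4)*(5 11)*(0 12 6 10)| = |(0 13 10)(1 2 12 6 5 9 4)| = 21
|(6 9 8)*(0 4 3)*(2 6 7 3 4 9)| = |(0 9 8 7 3)(2 6)| = 10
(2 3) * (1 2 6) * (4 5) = [0, 2, 3, 6, 5, 4, 1] = (1 2 3 6)(4 5)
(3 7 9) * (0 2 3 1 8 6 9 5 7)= (0 2 3)(1 8 6 9)(5 7)= [2, 8, 3, 0, 4, 7, 9, 5, 6, 1]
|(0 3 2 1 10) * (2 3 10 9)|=6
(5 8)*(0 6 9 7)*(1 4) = [6, 4, 2, 3, 1, 8, 9, 0, 5, 7] = (0 6 9 7)(1 4)(5 8)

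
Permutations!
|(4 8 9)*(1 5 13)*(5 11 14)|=|(1 11 14 5 13)(4 8 9)|=15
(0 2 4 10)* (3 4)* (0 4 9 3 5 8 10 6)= (0 2 5 8 10 4 6)(3 9)= [2, 1, 5, 9, 6, 8, 0, 7, 10, 3, 4]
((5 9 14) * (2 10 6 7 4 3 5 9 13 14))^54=(2 4 14 6 5)(3 9 7 13 10)=[0, 1, 4, 9, 14, 2, 5, 13, 8, 7, 3, 11, 12, 10, 6]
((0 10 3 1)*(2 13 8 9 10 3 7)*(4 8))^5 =(0 1 3)(2 10 8 13 7 9 4) =[1, 3, 10, 0, 2, 5, 6, 9, 13, 4, 8, 11, 12, 7]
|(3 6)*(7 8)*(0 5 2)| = 6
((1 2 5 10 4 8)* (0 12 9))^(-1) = [9, 8, 1, 3, 10, 2, 6, 7, 4, 12, 5, 11, 0] = (0 9 12)(1 8 4 10 5 2)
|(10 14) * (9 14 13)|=4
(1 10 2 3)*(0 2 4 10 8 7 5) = [2, 8, 3, 1, 10, 0, 6, 5, 7, 9, 4] = (0 2 3 1 8 7 5)(4 10)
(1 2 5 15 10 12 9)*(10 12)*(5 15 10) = [0, 2, 15, 3, 4, 10, 6, 7, 8, 1, 5, 11, 9, 13, 14, 12] = (1 2 15 12 9)(5 10)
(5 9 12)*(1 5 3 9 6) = (1 5 6)(3 9 12) = [0, 5, 2, 9, 4, 6, 1, 7, 8, 12, 10, 11, 3]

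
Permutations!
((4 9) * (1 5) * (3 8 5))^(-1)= (1 5 8 3)(4 9)= [0, 5, 2, 1, 9, 8, 6, 7, 3, 4]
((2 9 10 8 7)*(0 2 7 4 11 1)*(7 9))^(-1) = [1, 11, 0, 3, 8, 5, 6, 2, 10, 7, 9, 4] = (0 1 11 4 8 10 9 7 2)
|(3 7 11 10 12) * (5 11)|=6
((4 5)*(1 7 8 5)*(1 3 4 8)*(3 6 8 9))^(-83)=(1 7)(3 4 6 8 5 9)=[0, 7, 2, 4, 6, 9, 8, 1, 5, 3]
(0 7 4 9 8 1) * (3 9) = (0 7 4 3 9 8 1) = [7, 0, 2, 9, 3, 5, 6, 4, 1, 8]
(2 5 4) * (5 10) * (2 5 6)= [0, 1, 10, 3, 5, 4, 2, 7, 8, 9, 6]= (2 10 6)(4 5)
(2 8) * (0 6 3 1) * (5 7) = [6, 0, 8, 1, 4, 7, 3, 5, 2] = (0 6 3 1)(2 8)(5 7)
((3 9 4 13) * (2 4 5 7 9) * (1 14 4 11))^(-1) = (1 11 2 3 13 4 14)(5 9 7) = [0, 11, 3, 13, 14, 9, 6, 5, 8, 7, 10, 2, 12, 4, 1]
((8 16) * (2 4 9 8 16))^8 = (16) = [0, 1, 2, 3, 4, 5, 6, 7, 8, 9, 10, 11, 12, 13, 14, 15, 16]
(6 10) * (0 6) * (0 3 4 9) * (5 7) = (0 6 10 3 4 9)(5 7) = [6, 1, 2, 4, 9, 7, 10, 5, 8, 0, 3]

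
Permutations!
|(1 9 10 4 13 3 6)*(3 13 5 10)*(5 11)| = |(13)(1 9 3 6)(4 11 5 10)| = 4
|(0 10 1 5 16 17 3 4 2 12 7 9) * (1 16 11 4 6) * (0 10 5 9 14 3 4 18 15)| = |(0 5 11 18 15)(1 9 10 16 17 4 2 12 7 14 3 6)| = 60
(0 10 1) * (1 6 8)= (0 10 6 8 1)= [10, 0, 2, 3, 4, 5, 8, 7, 1, 9, 6]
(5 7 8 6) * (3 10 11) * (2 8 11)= (2 8 6 5 7 11 3 10)= [0, 1, 8, 10, 4, 7, 5, 11, 6, 9, 2, 3]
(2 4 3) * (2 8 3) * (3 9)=[0, 1, 4, 8, 2, 5, 6, 7, 9, 3]=(2 4)(3 8 9)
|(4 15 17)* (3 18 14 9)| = 12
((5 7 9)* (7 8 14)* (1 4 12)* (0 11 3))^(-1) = (0 3 11)(1 12 4)(5 9 7 14 8) = [3, 12, 2, 11, 1, 9, 6, 14, 5, 7, 10, 0, 4, 13, 8]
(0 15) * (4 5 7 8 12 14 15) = (0 4 5 7 8 12 14 15) = [4, 1, 2, 3, 5, 7, 6, 8, 12, 9, 10, 11, 14, 13, 15, 0]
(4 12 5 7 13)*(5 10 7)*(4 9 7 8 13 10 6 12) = (6 12)(7 10 8 13 9) = [0, 1, 2, 3, 4, 5, 12, 10, 13, 7, 8, 11, 6, 9]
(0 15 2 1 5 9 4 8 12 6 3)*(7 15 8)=[8, 5, 1, 0, 7, 9, 3, 15, 12, 4, 10, 11, 6, 13, 14, 2]=(0 8 12 6 3)(1 5 9 4 7 15 2)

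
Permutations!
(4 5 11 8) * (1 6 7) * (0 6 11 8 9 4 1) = (0 6 7)(1 11 9 4 5 8) = [6, 11, 2, 3, 5, 8, 7, 0, 1, 4, 10, 9]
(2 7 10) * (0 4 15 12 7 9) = (0 4 15 12 7 10 2 9) = [4, 1, 9, 3, 15, 5, 6, 10, 8, 0, 2, 11, 7, 13, 14, 12]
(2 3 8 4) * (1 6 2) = (1 6 2 3 8 4) = [0, 6, 3, 8, 1, 5, 2, 7, 4]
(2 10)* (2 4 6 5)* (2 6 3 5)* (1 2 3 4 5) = [0, 2, 10, 1, 4, 6, 3, 7, 8, 9, 5] = (1 2 10 5 6 3)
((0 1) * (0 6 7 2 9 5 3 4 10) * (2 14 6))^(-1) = (0 10 4 3 5 9 2 1)(6 14 7) = [10, 0, 1, 5, 3, 9, 14, 6, 8, 2, 4, 11, 12, 13, 7]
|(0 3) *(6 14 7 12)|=|(0 3)(6 14 7 12)|=4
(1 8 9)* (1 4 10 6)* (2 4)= (1 8 9 2 4 10 6)= [0, 8, 4, 3, 10, 5, 1, 7, 9, 2, 6]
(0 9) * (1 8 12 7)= (0 9)(1 8 12 7)= [9, 8, 2, 3, 4, 5, 6, 1, 12, 0, 10, 11, 7]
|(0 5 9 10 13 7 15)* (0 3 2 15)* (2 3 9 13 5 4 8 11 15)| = |(0 4 8 11 15 9 10 5 13 7)| = 10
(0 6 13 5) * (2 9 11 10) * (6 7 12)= (0 7 12 6 13 5)(2 9 11 10)= [7, 1, 9, 3, 4, 0, 13, 12, 8, 11, 2, 10, 6, 5]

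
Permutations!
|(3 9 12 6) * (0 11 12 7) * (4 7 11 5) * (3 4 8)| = |(0 5 8 3 9 11 12 6 4 7)| = 10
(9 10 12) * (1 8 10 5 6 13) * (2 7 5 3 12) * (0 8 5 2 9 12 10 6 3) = [8, 5, 7, 10, 4, 3, 13, 2, 6, 0, 9, 11, 12, 1] = (0 8 6 13 1 5 3 10 9)(2 7)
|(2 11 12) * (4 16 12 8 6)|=7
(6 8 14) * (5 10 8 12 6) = [0, 1, 2, 3, 4, 10, 12, 7, 14, 9, 8, 11, 6, 13, 5] = (5 10 8 14)(6 12)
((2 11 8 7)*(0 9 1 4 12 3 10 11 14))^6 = (0 10)(1 8)(2 12)(3 14)(4 7)(9 11) = [10, 8, 12, 14, 7, 5, 6, 4, 1, 11, 0, 9, 2, 13, 3]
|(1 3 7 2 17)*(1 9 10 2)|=|(1 3 7)(2 17 9 10)|=12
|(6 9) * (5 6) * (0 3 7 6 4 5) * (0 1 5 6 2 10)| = |(0 3 7 2 10)(1 5 4 6 9)| = 5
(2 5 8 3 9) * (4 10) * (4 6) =[0, 1, 5, 9, 10, 8, 4, 7, 3, 2, 6] =(2 5 8 3 9)(4 10 6)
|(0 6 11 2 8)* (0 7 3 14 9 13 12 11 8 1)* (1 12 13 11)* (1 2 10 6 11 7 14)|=|(0 11 10 6 8 14 9 7 3 1)(2 12)|=10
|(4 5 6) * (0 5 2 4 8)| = 4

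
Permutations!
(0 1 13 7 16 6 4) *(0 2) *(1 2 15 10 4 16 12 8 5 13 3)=(0 2)(1 3)(4 15 10)(5 13 7 12 8)(6 16)=[2, 3, 0, 1, 15, 13, 16, 12, 5, 9, 4, 11, 8, 7, 14, 10, 6]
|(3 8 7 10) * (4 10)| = 5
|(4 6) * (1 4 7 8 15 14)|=7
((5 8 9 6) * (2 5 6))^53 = (2 5 8 9) = [0, 1, 5, 3, 4, 8, 6, 7, 9, 2]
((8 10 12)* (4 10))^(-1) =(4 8 12 10) =[0, 1, 2, 3, 8, 5, 6, 7, 12, 9, 4, 11, 10]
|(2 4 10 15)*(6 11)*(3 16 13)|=|(2 4 10 15)(3 16 13)(6 11)|=12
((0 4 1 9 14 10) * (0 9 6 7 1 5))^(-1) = (0 5 4)(1 7 6)(9 10 14) = [5, 7, 2, 3, 0, 4, 1, 6, 8, 10, 14, 11, 12, 13, 9]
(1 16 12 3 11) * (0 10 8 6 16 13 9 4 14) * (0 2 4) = (0 10 8 6 16 12 3 11 1 13 9)(2 4 14) = [10, 13, 4, 11, 14, 5, 16, 7, 6, 0, 8, 1, 3, 9, 2, 15, 12]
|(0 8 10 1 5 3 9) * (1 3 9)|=|(0 8 10 3 1 5 9)|=7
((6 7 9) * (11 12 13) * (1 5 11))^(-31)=(1 13 12 11 5)(6 9 7)=[0, 13, 2, 3, 4, 1, 9, 6, 8, 7, 10, 5, 11, 12]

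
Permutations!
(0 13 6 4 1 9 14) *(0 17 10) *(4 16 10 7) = (0 13 6 16 10)(1 9 14 17 7 4) = [13, 9, 2, 3, 1, 5, 16, 4, 8, 14, 0, 11, 12, 6, 17, 15, 10, 7]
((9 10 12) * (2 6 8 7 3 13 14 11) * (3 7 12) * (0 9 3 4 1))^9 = (0 1 4 10 9)(2 6 8 12 3 13 14 11) = [1, 4, 6, 13, 10, 5, 8, 7, 12, 0, 9, 2, 3, 14, 11]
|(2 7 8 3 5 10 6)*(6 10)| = |(10)(2 7 8 3 5 6)| = 6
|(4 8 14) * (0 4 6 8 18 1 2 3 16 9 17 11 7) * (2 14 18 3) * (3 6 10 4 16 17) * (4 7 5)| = 15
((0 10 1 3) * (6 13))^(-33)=(0 3 1 10)(6 13)=[3, 10, 2, 1, 4, 5, 13, 7, 8, 9, 0, 11, 12, 6]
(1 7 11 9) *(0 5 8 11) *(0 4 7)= (0 5 8 11 9 1)(4 7)= [5, 0, 2, 3, 7, 8, 6, 4, 11, 1, 10, 9]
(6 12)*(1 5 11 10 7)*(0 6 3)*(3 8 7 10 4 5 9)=(0 6 12 8 7 1 9 3)(4 5 11)=[6, 9, 2, 0, 5, 11, 12, 1, 7, 3, 10, 4, 8]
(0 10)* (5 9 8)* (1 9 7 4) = [10, 9, 2, 3, 1, 7, 6, 4, 5, 8, 0] = (0 10)(1 9 8 5 7 4)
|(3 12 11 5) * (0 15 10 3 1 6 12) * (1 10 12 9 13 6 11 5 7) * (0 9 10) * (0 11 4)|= 40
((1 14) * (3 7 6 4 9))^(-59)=(1 14)(3 7 6 4 9)=[0, 14, 2, 7, 9, 5, 4, 6, 8, 3, 10, 11, 12, 13, 1]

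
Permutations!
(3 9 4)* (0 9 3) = (0 9 4) = [9, 1, 2, 3, 0, 5, 6, 7, 8, 4]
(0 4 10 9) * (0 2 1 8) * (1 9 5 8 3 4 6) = (0 6 1 3 4 10 5 8)(2 9) = [6, 3, 9, 4, 10, 8, 1, 7, 0, 2, 5]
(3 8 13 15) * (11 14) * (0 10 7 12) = [10, 1, 2, 8, 4, 5, 6, 12, 13, 9, 7, 14, 0, 15, 11, 3] = (0 10 7 12)(3 8 13 15)(11 14)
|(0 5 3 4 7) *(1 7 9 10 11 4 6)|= |(0 5 3 6 1 7)(4 9 10 11)|= 12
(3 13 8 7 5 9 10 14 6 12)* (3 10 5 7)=[0, 1, 2, 13, 4, 9, 12, 7, 3, 5, 14, 11, 10, 8, 6]=(3 13 8)(5 9)(6 12 10 14)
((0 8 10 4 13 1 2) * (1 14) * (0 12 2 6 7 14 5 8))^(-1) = [0, 14, 12, 3, 10, 13, 1, 6, 5, 9, 8, 11, 2, 4, 7] = (1 14 7 6)(2 12)(4 10 8 5 13)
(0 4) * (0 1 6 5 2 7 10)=(0 4 1 6 5 2 7 10)=[4, 6, 7, 3, 1, 2, 5, 10, 8, 9, 0]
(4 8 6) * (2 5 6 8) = (8)(2 5 6 4) = [0, 1, 5, 3, 2, 6, 4, 7, 8]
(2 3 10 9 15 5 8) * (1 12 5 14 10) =(1 12 5 8 2 3)(9 15 14 10) =[0, 12, 3, 1, 4, 8, 6, 7, 2, 15, 9, 11, 5, 13, 10, 14]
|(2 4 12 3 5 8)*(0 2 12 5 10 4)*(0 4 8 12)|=8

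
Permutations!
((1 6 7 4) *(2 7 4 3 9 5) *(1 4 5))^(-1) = (1 9 3 7 2 5 6) = [0, 9, 5, 7, 4, 6, 1, 2, 8, 3]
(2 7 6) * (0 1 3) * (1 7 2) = (0 7 6 1 3) = [7, 3, 2, 0, 4, 5, 1, 6]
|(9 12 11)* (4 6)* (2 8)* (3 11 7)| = |(2 8)(3 11 9 12 7)(4 6)| = 10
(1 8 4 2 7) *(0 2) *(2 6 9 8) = (0 6 9 8 4)(1 2 7) = [6, 2, 7, 3, 0, 5, 9, 1, 4, 8]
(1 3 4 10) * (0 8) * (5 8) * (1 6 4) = (0 5 8)(1 3)(4 10 6) = [5, 3, 2, 1, 10, 8, 4, 7, 0, 9, 6]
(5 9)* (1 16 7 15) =[0, 16, 2, 3, 4, 9, 6, 15, 8, 5, 10, 11, 12, 13, 14, 1, 7] =(1 16 7 15)(5 9)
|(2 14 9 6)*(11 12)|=|(2 14 9 6)(11 12)|=4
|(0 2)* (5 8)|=|(0 2)(5 8)|=2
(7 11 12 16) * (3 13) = (3 13)(7 11 12 16) = [0, 1, 2, 13, 4, 5, 6, 11, 8, 9, 10, 12, 16, 3, 14, 15, 7]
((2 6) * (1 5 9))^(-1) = (1 9 5)(2 6) = [0, 9, 6, 3, 4, 1, 2, 7, 8, 5]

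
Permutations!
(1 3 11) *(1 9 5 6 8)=[0, 3, 2, 11, 4, 6, 8, 7, 1, 5, 10, 9]=(1 3 11 9 5 6 8)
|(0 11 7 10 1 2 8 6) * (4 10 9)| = |(0 11 7 9 4 10 1 2 8 6)| = 10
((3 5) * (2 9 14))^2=[0, 1, 14, 3, 4, 5, 6, 7, 8, 2, 10, 11, 12, 13, 9]=(2 14 9)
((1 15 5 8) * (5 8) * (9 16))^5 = [0, 8, 2, 3, 4, 5, 6, 7, 15, 16, 10, 11, 12, 13, 14, 1, 9] = (1 8 15)(9 16)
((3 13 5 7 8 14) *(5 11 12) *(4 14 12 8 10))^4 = (3 12 4 11 7)(5 14 8 10 13) = [0, 1, 2, 12, 11, 14, 6, 3, 10, 9, 13, 7, 4, 5, 8]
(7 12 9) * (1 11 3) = (1 11 3)(7 12 9) = [0, 11, 2, 1, 4, 5, 6, 12, 8, 7, 10, 3, 9]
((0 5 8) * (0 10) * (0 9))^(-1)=(0 9 10 8 5)=[9, 1, 2, 3, 4, 0, 6, 7, 5, 10, 8]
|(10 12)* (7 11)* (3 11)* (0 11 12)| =|(0 11 7 3 12 10)| =6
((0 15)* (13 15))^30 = [0, 1, 2, 3, 4, 5, 6, 7, 8, 9, 10, 11, 12, 13, 14, 15] = (15)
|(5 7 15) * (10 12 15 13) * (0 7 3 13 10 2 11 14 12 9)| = |(0 7 10 9)(2 11 14 12 15 5 3 13)| = 8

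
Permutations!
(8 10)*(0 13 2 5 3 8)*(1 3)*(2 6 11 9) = (0 13 6 11 9 2 5 1 3 8 10) = [13, 3, 5, 8, 4, 1, 11, 7, 10, 2, 0, 9, 12, 6]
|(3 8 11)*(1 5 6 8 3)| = 5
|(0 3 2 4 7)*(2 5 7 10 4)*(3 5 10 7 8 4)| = 10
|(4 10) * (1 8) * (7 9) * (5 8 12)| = |(1 12 5 8)(4 10)(7 9)| = 4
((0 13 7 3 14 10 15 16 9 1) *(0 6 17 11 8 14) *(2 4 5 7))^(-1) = [3, 9, 13, 7, 2, 4, 1, 5, 11, 16, 14, 17, 12, 0, 8, 10, 15, 6] = (0 3 7 5 4 2 13)(1 9 16 15 10 14 8 11 17 6)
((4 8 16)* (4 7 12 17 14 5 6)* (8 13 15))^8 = (4 14 7 15 6 17 16 13 5 12 8) = [0, 1, 2, 3, 14, 12, 17, 15, 4, 9, 10, 11, 8, 5, 7, 6, 13, 16]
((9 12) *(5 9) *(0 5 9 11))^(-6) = (12) = [0, 1, 2, 3, 4, 5, 6, 7, 8, 9, 10, 11, 12]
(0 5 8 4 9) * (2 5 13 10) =(0 13 10 2 5 8 4 9) =[13, 1, 5, 3, 9, 8, 6, 7, 4, 0, 2, 11, 12, 10]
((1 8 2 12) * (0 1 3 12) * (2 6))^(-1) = (0 2 6 8 1)(3 12) = [2, 0, 6, 12, 4, 5, 8, 7, 1, 9, 10, 11, 3]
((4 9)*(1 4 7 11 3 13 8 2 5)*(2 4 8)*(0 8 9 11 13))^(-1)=[3, 5, 13, 11, 8, 2, 6, 9, 0, 1, 10, 4, 12, 7]=(0 3 11 4 8)(1 5 2 13 7 9)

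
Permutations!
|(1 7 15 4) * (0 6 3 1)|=7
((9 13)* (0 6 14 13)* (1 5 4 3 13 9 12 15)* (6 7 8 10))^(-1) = (0 9 14 6 10 8 7)(1 15 12 13 3 4 5) = [9, 15, 2, 4, 5, 1, 10, 0, 7, 14, 8, 11, 13, 3, 6, 12]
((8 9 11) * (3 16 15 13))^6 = (3 15)(13 16) = [0, 1, 2, 15, 4, 5, 6, 7, 8, 9, 10, 11, 12, 16, 14, 3, 13]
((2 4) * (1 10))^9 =(1 10)(2 4) =[0, 10, 4, 3, 2, 5, 6, 7, 8, 9, 1]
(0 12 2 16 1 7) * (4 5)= (0 12 2 16 1 7)(4 5)= [12, 7, 16, 3, 5, 4, 6, 0, 8, 9, 10, 11, 2, 13, 14, 15, 1]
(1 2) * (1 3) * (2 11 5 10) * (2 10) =(1 11 5 2 3) =[0, 11, 3, 1, 4, 2, 6, 7, 8, 9, 10, 5]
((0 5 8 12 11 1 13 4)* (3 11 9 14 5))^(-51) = (0 1)(3 13)(4 11)(5 14 9 12 8) = [1, 0, 2, 13, 11, 14, 6, 7, 5, 12, 10, 4, 8, 3, 9]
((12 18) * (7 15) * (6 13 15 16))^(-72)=[0, 1, 2, 3, 4, 5, 7, 13, 8, 9, 10, 11, 12, 16, 14, 6, 15, 17, 18]=(18)(6 7 13 16 15)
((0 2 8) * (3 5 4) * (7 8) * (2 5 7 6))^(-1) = (0 8 7 3 4 5)(2 6) = [8, 1, 6, 4, 5, 0, 2, 3, 7]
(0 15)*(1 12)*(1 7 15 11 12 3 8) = [11, 3, 2, 8, 4, 5, 6, 15, 1, 9, 10, 12, 7, 13, 14, 0] = (0 11 12 7 15)(1 3 8)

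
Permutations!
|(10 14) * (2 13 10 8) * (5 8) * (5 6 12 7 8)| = |(2 13 10 14 6 12 7 8)| = 8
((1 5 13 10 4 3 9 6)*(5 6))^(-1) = (1 6)(3 4 10 13 5 9) = [0, 6, 2, 4, 10, 9, 1, 7, 8, 3, 13, 11, 12, 5]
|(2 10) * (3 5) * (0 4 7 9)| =4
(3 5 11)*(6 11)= (3 5 6 11)= [0, 1, 2, 5, 4, 6, 11, 7, 8, 9, 10, 3]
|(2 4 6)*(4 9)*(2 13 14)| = |(2 9 4 6 13 14)| = 6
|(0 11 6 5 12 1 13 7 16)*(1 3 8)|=|(0 11 6 5 12 3 8 1 13 7 16)|=11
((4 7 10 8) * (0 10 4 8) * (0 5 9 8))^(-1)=[8, 1, 2, 3, 7, 10, 6, 4, 9, 5, 0]=(0 8 9 5 10)(4 7)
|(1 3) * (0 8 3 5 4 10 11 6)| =9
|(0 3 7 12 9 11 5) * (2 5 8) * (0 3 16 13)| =24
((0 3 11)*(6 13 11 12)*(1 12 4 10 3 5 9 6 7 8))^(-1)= [11, 8, 2, 10, 3, 0, 9, 12, 7, 5, 4, 13, 1, 6]= (0 11 13 6 9 5)(1 8 7 12)(3 10 4)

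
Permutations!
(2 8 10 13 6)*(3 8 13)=(2 13 6)(3 8 10)=[0, 1, 13, 8, 4, 5, 2, 7, 10, 9, 3, 11, 12, 6]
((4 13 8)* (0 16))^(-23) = (0 16)(4 13 8) = [16, 1, 2, 3, 13, 5, 6, 7, 4, 9, 10, 11, 12, 8, 14, 15, 0]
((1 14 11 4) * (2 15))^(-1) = (1 4 11 14)(2 15) = [0, 4, 15, 3, 11, 5, 6, 7, 8, 9, 10, 14, 12, 13, 1, 2]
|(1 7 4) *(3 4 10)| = |(1 7 10 3 4)| = 5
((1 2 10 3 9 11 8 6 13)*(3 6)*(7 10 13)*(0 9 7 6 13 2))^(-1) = (0 1 13 10 7 3 8 11 9) = [1, 13, 2, 8, 4, 5, 6, 3, 11, 0, 7, 9, 12, 10]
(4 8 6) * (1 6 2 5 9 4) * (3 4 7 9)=(1 6)(2 5 3 4 8)(7 9)=[0, 6, 5, 4, 8, 3, 1, 9, 2, 7]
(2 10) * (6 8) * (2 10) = (10)(6 8) = [0, 1, 2, 3, 4, 5, 8, 7, 6, 9, 10]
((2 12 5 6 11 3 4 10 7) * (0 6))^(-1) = (0 5 12 2 7 10 4 3 11 6) = [5, 1, 7, 11, 3, 12, 0, 10, 8, 9, 4, 6, 2]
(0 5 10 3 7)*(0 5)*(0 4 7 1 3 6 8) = (0 4 7 5 10 6 8)(1 3) = [4, 3, 2, 1, 7, 10, 8, 5, 0, 9, 6]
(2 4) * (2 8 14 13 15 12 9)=(2 4 8 14 13 15 12 9)=[0, 1, 4, 3, 8, 5, 6, 7, 14, 2, 10, 11, 9, 15, 13, 12]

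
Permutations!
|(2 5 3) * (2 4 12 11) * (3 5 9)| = 6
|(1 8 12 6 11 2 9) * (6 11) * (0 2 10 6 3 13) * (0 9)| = |(0 2)(1 8 12 11 10 6 3 13 9)| = 18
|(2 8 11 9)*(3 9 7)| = 6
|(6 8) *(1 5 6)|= |(1 5 6 8)|= 4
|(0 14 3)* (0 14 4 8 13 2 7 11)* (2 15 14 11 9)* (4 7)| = 11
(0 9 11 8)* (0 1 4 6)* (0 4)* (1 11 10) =(0 9 10 1)(4 6)(8 11) =[9, 0, 2, 3, 6, 5, 4, 7, 11, 10, 1, 8]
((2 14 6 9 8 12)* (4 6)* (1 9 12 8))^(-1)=(1 9)(2 12 6 4 14)=[0, 9, 12, 3, 14, 5, 4, 7, 8, 1, 10, 11, 6, 13, 2]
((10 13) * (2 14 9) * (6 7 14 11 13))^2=(2 13 6 14)(7 9 11 10)=[0, 1, 13, 3, 4, 5, 14, 9, 8, 11, 7, 10, 12, 6, 2]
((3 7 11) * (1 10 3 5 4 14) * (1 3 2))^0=(14)=[0, 1, 2, 3, 4, 5, 6, 7, 8, 9, 10, 11, 12, 13, 14]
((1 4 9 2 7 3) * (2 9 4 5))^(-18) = (9)(1 2 3 5 7) = [0, 2, 3, 5, 4, 7, 6, 1, 8, 9]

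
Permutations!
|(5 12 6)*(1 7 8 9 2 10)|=6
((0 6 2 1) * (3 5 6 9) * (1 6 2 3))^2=(0 1 9)(2 3)(5 6)=[1, 9, 3, 2, 4, 6, 5, 7, 8, 0]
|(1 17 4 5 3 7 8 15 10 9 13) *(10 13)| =|(1 17 4 5 3 7 8 15 13)(9 10)| =18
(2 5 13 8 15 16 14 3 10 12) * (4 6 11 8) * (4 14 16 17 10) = (2 5 13 14 3 4 6 11 8 15 17 10 12) = [0, 1, 5, 4, 6, 13, 11, 7, 15, 9, 12, 8, 2, 14, 3, 17, 16, 10]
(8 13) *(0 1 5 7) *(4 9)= (0 1 5 7)(4 9)(8 13)= [1, 5, 2, 3, 9, 7, 6, 0, 13, 4, 10, 11, 12, 8]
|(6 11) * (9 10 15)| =6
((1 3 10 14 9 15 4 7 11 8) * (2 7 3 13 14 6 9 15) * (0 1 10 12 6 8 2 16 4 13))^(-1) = (0 1)(2 11 7)(3 4 16 9 6 12)(8 10)(13 15 14) = [1, 0, 11, 4, 16, 5, 12, 2, 10, 6, 8, 7, 3, 15, 13, 14, 9]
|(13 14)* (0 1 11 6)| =|(0 1 11 6)(13 14)| =4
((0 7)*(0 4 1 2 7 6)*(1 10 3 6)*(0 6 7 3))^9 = (0 2 7 10 1 3 4) = [2, 3, 7, 4, 0, 5, 6, 10, 8, 9, 1]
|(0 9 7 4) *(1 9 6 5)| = |(0 6 5 1 9 7 4)| = 7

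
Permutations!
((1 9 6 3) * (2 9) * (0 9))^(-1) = [2, 3, 1, 6, 4, 5, 9, 7, 8, 0] = (0 2 1 3 6 9)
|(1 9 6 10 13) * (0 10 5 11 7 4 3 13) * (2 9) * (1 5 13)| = |(0 10)(1 2 9 6 13 5 11 7 4 3)| = 10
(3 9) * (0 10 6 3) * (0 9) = [10, 1, 2, 0, 4, 5, 3, 7, 8, 9, 6] = (0 10 6 3)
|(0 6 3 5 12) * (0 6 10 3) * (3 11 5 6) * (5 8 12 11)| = 8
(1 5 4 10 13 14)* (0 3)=(0 3)(1 5 4 10 13 14)=[3, 5, 2, 0, 10, 4, 6, 7, 8, 9, 13, 11, 12, 14, 1]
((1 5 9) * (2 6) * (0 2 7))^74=(0 6)(1 9 5)(2 7)=[6, 9, 7, 3, 4, 1, 0, 2, 8, 5]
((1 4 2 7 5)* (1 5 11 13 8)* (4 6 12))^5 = (1 7 6 11 12 13 4 8 2) = [0, 7, 1, 3, 8, 5, 11, 6, 2, 9, 10, 12, 13, 4]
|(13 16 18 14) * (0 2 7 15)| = |(0 2 7 15)(13 16 18 14)| = 4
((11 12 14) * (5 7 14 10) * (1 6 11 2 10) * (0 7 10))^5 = (0 7 14 2)(1 6 11 12)(5 10) = [7, 6, 0, 3, 4, 10, 11, 14, 8, 9, 5, 12, 1, 13, 2]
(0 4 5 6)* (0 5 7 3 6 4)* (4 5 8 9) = (3 6 8 9 4 7) = [0, 1, 2, 6, 7, 5, 8, 3, 9, 4]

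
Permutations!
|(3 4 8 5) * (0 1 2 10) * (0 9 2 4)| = |(0 1 4 8 5 3)(2 10 9)| = 6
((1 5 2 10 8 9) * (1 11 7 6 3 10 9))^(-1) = (1 8 10 3 6 7 11 9 2 5) = [0, 8, 5, 6, 4, 1, 7, 11, 10, 2, 3, 9]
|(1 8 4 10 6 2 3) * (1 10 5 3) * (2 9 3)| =|(1 8 4 5 2)(3 10 6 9)| =20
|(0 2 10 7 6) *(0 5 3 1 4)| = 9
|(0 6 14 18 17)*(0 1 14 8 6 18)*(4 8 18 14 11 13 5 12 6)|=|(0 14)(1 11 13 5 12 6 18 17)(4 8)|=8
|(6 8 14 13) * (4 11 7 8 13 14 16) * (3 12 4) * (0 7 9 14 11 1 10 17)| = |(0 7 8 16 3 12 4 1 10 17)(6 13)(9 14 11)| = 30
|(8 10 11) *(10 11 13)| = |(8 11)(10 13)| = 2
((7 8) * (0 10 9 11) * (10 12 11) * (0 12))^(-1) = (7 8)(9 10)(11 12) = [0, 1, 2, 3, 4, 5, 6, 8, 7, 10, 9, 12, 11]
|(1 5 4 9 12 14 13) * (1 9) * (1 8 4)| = |(1 5)(4 8)(9 12 14 13)| = 4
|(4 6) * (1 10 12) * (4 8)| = |(1 10 12)(4 6 8)| = 3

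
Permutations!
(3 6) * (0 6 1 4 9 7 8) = (0 6 3 1 4 9 7 8) = [6, 4, 2, 1, 9, 5, 3, 8, 0, 7]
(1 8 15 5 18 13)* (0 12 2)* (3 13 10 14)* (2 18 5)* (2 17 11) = [12, 8, 0, 13, 4, 5, 6, 7, 15, 9, 14, 2, 18, 1, 3, 17, 16, 11, 10] = (0 12 18 10 14 3 13 1 8 15 17 11 2)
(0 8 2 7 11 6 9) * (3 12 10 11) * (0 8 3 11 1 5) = (0 3 12 10 1 5)(2 7 11 6 9 8) = [3, 5, 7, 12, 4, 0, 9, 11, 2, 8, 1, 6, 10]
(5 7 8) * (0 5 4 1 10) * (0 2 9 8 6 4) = (0 5 7 6 4 1 10 2 9 8) = [5, 10, 9, 3, 1, 7, 4, 6, 0, 8, 2]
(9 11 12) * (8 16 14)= (8 16 14)(9 11 12)= [0, 1, 2, 3, 4, 5, 6, 7, 16, 11, 10, 12, 9, 13, 8, 15, 14]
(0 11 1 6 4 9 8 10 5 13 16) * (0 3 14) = (0 11 1 6 4 9 8 10 5 13 16 3 14) = [11, 6, 2, 14, 9, 13, 4, 7, 10, 8, 5, 1, 12, 16, 0, 15, 3]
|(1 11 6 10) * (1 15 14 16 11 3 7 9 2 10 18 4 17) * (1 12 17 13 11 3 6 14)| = |(1 6 18 4 13 11 14 16 3 7 9 2 10 15)(12 17)| = 14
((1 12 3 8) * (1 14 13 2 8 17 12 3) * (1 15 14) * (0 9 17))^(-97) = [17, 0, 1, 9, 4, 5, 6, 7, 3, 12, 10, 11, 14, 8, 2, 13, 16, 15] = (0 17 15 13 8 3 9 12 14 2 1)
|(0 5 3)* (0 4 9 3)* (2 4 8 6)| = 6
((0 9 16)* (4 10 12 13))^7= (0 9 16)(4 13 12 10)= [9, 1, 2, 3, 13, 5, 6, 7, 8, 16, 4, 11, 10, 12, 14, 15, 0]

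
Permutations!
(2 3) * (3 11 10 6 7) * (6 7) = (2 11 10 7 3) = [0, 1, 11, 2, 4, 5, 6, 3, 8, 9, 7, 10]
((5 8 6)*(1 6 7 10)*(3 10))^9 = (1 5 7 10 6 8 3) = [0, 5, 2, 1, 4, 7, 8, 10, 3, 9, 6]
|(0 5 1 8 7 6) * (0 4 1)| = |(0 5)(1 8 7 6 4)| = 10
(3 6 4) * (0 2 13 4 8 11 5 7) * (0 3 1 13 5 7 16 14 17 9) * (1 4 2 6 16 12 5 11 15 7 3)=(0 6 8 15 7 1 13 2 11 3 16 14 17 9)(5 12)=[6, 13, 11, 16, 4, 12, 8, 1, 15, 0, 10, 3, 5, 2, 17, 7, 14, 9]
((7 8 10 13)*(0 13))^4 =(0 10 8 7 13) =[10, 1, 2, 3, 4, 5, 6, 13, 7, 9, 8, 11, 12, 0]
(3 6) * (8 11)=(3 6)(8 11)=[0, 1, 2, 6, 4, 5, 3, 7, 11, 9, 10, 8]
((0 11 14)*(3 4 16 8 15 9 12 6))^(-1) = (0 14 11)(3 6 12 9 15 8 16 4) = [14, 1, 2, 6, 3, 5, 12, 7, 16, 15, 10, 0, 9, 13, 11, 8, 4]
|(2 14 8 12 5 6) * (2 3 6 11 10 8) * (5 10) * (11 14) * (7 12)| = |(2 11 5 14)(3 6)(7 12 10 8)| = 4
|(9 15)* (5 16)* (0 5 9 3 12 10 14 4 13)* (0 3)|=30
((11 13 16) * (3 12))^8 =[0, 1, 2, 3, 4, 5, 6, 7, 8, 9, 10, 16, 12, 11, 14, 15, 13] =(11 16 13)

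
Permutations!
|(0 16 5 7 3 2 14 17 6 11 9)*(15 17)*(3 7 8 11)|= |(0 16 5 8 11 9)(2 14 15 17 6 3)|= 6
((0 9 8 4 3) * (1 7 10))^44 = (0 3 4 8 9)(1 10 7) = [3, 10, 2, 4, 8, 5, 6, 1, 9, 0, 7]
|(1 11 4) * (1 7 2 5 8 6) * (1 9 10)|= 10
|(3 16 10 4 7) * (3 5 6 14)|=8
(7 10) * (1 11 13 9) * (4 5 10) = (1 11 13 9)(4 5 10 7) = [0, 11, 2, 3, 5, 10, 6, 4, 8, 1, 7, 13, 12, 9]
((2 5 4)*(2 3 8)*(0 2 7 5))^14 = (3 4 5 7 8) = [0, 1, 2, 4, 5, 7, 6, 8, 3]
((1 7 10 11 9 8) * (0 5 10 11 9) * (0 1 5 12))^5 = (0 12)(1 11 7)(5 10 9 8) = [12, 11, 2, 3, 4, 10, 6, 1, 5, 8, 9, 7, 0]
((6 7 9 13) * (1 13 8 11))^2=(1 6 9 11 13 7 8)=[0, 6, 2, 3, 4, 5, 9, 8, 1, 11, 10, 13, 12, 7]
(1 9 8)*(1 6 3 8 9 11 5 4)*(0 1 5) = (0 1 11)(3 8 6)(4 5) = [1, 11, 2, 8, 5, 4, 3, 7, 6, 9, 10, 0]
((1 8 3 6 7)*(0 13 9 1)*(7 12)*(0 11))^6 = (0 6 9 7 8)(1 11 3 13 12) = [6, 11, 2, 13, 4, 5, 9, 8, 0, 7, 10, 3, 1, 12]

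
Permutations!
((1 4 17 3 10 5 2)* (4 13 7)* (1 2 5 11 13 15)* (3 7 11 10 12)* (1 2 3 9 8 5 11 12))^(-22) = (1 2)(3 15)(4 7 17)(5 13 9)(8 11 12) = [0, 2, 1, 15, 7, 13, 6, 17, 11, 5, 10, 12, 8, 9, 14, 3, 16, 4]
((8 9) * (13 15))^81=[0, 1, 2, 3, 4, 5, 6, 7, 9, 8, 10, 11, 12, 15, 14, 13]=(8 9)(13 15)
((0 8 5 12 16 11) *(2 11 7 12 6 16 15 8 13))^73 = (0 13 2 11)(5 7 8 16 15 6 12) = [13, 1, 11, 3, 4, 7, 12, 8, 16, 9, 10, 0, 5, 2, 14, 6, 15]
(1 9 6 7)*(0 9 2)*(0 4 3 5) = [9, 2, 4, 5, 3, 0, 7, 1, 8, 6] = (0 9 6 7 1 2 4 3 5)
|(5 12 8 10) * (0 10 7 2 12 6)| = 4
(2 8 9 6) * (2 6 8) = [0, 1, 2, 3, 4, 5, 6, 7, 9, 8] = (8 9)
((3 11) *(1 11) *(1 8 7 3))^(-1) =(1 11)(3 7 8) =[0, 11, 2, 7, 4, 5, 6, 8, 3, 9, 10, 1]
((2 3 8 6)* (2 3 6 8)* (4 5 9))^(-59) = [0, 1, 6, 2, 5, 9, 3, 7, 8, 4] = (2 6 3)(4 5 9)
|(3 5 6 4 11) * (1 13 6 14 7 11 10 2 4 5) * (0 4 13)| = 12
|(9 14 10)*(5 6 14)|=5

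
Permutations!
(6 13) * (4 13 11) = (4 13 6 11) = [0, 1, 2, 3, 13, 5, 11, 7, 8, 9, 10, 4, 12, 6]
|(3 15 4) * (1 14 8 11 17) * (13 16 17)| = |(1 14 8 11 13 16 17)(3 15 4)| = 21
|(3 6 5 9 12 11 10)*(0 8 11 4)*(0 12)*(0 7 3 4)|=30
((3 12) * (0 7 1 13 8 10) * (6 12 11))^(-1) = (0 10 8 13 1 7)(3 12 6 11) = [10, 7, 2, 12, 4, 5, 11, 0, 13, 9, 8, 3, 6, 1]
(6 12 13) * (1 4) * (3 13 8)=(1 4)(3 13 6 12 8)=[0, 4, 2, 13, 1, 5, 12, 7, 3, 9, 10, 11, 8, 6]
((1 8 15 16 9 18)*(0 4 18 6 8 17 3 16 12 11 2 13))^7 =(0 9 13 16 2 3 11 17 12 1 15 18 8 4 6) =[9, 15, 3, 11, 6, 5, 0, 7, 4, 13, 10, 17, 1, 16, 14, 18, 2, 12, 8]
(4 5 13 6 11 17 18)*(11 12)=(4 5 13 6 12 11 17 18)=[0, 1, 2, 3, 5, 13, 12, 7, 8, 9, 10, 17, 11, 6, 14, 15, 16, 18, 4]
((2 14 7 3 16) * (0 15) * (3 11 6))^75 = (0 15)(2 3 11 14 16 6 7) = [15, 1, 3, 11, 4, 5, 7, 2, 8, 9, 10, 14, 12, 13, 16, 0, 6]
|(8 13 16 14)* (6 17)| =4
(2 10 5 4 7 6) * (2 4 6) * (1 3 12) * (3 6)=(1 6 4 7 2 10 5 3 12)=[0, 6, 10, 12, 7, 3, 4, 2, 8, 9, 5, 11, 1]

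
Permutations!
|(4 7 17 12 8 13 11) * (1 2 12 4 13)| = |(1 2 12 8)(4 7 17)(11 13)| = 12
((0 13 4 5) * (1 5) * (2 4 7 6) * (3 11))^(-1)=(0 5 1 4 2 6 7 13)(3 11)=[5, 4, 6, 11, 2, 1, 7, 13, 8, 9, 10, 3, 12, 0]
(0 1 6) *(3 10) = (0 1 6)(3 10) = [1, 6, 2, 10, 4, 5, 0, 7, 8, 9, 3]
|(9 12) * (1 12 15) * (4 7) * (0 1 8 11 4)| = |(0 1 12 9 15 8 11 4 7)| = 9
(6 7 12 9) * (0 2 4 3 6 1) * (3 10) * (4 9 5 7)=[2, 0, 9, 6, 10, 7, 4, 12, 8, 1, 3, 11, 5]=(0 2 9 1)(3 6 4 10)(5 7 12)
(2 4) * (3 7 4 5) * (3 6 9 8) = (2 5 6 9 8 3 7 4) = [0, 1, 5, 7, 2, 6, 9, 4, 3, 8]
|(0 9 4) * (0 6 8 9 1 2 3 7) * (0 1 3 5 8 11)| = 11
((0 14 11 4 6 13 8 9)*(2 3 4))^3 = (0 2 6 9 11 4 8 14 3 13) = [2, 1, 6, 13, 8, 5, 9, 7, 14, 11, 10, 4, 12, 0, 3]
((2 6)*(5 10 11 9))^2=(5 11)(9 10)=[0, 1, 2, 3, 4, 11, 6, 7, 8, 10, 9, 5]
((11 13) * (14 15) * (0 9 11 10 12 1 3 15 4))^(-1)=(0 4 14 15 3 1 12 10 13 11 9)=[4, 12, 2, 1, 14, 5, 6, 7, 8, 0, 13, 9, 10, 11, 15, 3]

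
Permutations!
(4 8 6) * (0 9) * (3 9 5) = (0 5 3 9)(4 8 6) = [5, 1, 2, 9, 8, 3, 4, 7, 6, 0]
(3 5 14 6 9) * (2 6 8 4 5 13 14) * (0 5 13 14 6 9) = (0 5 2 9 3 14 8 4 13 6) = [5, 1, 9, 14, 13, 2, 0, 7, 4, 3, 10, 11, 12, 6, 8]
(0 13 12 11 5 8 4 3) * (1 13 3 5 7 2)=(0 3)(1 13 12 11 7 2)(4 5 8)=[3, 13, 1, 0, 5, 8, 6, 2, 4, 9, 10, 7, 11, 12]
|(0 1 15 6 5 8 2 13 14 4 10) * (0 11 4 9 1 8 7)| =33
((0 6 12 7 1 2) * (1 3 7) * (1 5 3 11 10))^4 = (0 3 1 12 11)(2 5 10 6 7) = [3, 12, 5, 1, 4, 10, 7, 2, 8, 9, 6, 0, 11]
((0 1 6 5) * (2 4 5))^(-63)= (0 2)(1 4)(5 6)= [2, 4, 0, 3, 1, 6, 5]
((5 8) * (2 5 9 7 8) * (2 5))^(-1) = (7 9 8) = [0, 1, 2, 3, 4, 5, 6, 9, 7, 8]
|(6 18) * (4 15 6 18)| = 3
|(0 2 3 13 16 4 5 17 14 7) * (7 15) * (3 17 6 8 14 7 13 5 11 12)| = 44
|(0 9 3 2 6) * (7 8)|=10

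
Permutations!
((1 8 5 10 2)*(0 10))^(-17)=(0 10 2 1 8 5)=[10, 8, 1, 3, 4, 0, 6, 7, 5, 9, 2]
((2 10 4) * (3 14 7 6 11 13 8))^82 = (2 10 4)(3 13 6 14 8 11 7) = [0, 1, 10, 13, 2, 5, 14, 3, 11, 9, 4, 7, 12, 6, 8]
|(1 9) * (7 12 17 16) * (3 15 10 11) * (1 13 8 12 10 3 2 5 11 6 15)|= |(1 9 13 8 12 17 16 7 10 6 15 3)(2 5 11)|= 12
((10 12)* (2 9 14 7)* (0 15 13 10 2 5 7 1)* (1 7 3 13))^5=(0 1 15)(2 3 9 13 14 10 7 12 5)=[1, 15, 3, 9, 4, 2, 6, 12, 8, 13, 7, 11, 5, 14, 10, 0]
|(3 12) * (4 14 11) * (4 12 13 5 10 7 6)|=10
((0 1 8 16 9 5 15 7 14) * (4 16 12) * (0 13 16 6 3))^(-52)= [4, 6, 2, 12, 1, 13, 8, 9, 3, 14, 10, 11, 0, 15, 5, 16, 7]= (0 4 1 6 8 3 12)(5 13 15 16 7 9 14)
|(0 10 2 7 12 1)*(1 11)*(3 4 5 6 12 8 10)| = 8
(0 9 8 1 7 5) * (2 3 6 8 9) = (9)(0 2 3 6 8 1 7 5) = [2, 7, 3, 6, 4, 0, 8, 5, 1, 9]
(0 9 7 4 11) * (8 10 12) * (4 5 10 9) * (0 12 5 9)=[4, 1, 2, 3, 11, 10, 6, 9, 0, 7, 5, 12, 8]=(0 4 11 12 8)(5 10)(7 9)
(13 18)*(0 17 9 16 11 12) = (0 17 9 16 11 12)(13 18) = [17, 1, 2, 3, 4, 5, 6, 7, 8, 16, 10, 12, 0, 18, 14, 15, 11, 9, 13]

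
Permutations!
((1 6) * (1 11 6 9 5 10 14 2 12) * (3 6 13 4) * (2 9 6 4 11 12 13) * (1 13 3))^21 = (1 2 12 4 11 6 3 13)(5 10 14 9) = [0, 2, 12, 13, 11, 10, 3, 7, 8, 5, 14, 6, 4, 1, 9]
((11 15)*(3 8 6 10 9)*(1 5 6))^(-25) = (1 10 8 6 3 5 9)(11 15) = [0, 10, 2, 5, 4, 9, 3, 7, 6, 1, 8, 15, 12, 13, 14, 11]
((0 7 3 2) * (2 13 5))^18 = (13) = [0, 1, 2, 3, 4, 5, 6, 7, 8, 9, 10, 11, 12, 13]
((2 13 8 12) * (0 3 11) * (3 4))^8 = (13) = [0, 1, 2, 3, 4, 5, 6, 7, 8, 9, 10, 11, 12, 13]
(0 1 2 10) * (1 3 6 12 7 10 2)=(0 3 6 12 7 10)=[3, 1, 2, 6, 4, 5, 12, 10, 8, 9, 0, 11, 7]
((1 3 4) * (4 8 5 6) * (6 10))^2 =(1 8 10 4 3 5 6) =[0, 8, 2, 5, 3, 6, 1, 7, 10, 9, 4]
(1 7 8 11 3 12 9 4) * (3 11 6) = (1 7 8 6 3 12 9 4) = [0, 7, 2, 12, 1, 5, 3, 8, 6, 4, 10, 11, 9]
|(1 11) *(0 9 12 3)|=|(0 9 12 3)(1 11)|=4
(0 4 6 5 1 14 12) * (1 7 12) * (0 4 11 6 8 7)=(0 11 6 5)(1 14)(4 8 7 12)=[11, 14, 2, 3, 8, 0, 5, 12, 7, 9, 10, 6, 4, 13, 1]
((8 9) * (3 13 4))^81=(13)(8 9)=[0, 1, 2, 3, 4, 5, 6, 7, 9, 8, 10, 11, 12, 13]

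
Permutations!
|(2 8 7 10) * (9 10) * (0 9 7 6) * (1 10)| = |(0 9 1 10 2 8 6)| = 7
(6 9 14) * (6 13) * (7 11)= (6 9 14 13)(7 11)= [0, 1, 2, 3, 4, 5, 9, 11, 8, 14, 10, 7, 12, 6, 13]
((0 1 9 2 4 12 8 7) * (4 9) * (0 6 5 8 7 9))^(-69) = (0 1 4 12 7 6 5 8 9 2) = [1, 4, 0, 3, 12, 8, 5, 6, 9, 2, 10, 11, 7]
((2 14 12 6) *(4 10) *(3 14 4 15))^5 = (2 14 10 6 3 4 12 15) = [0, 1, 14, 4, 12, 5, 3, 7, 8, 9, 6, 11, 15, 13, 10, 2]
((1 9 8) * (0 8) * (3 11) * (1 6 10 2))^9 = [6, 0, 9, 11, 4, 5, 2, 7, 10, 8, 1, 3] = (0 6 2 9 8 10 1)(3 11)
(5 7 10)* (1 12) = (1 12)(5 7 10) = [0, 12, 2, 3, 4, 7, 6, 10, 8, 9, 5, 11, 1]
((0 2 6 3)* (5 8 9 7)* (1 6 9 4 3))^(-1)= (0 3 4 8 5 7 9 2)(1 6)= [3, 6, 0, 4, 8, 7, 1, 9, 5, 2]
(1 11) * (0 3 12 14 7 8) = (0 3 12 14 7 8)(1 11) = [3, 11, 2, 12, 4, 5, 6, 8, 0, 9, 10, 1, 14, 13, 7]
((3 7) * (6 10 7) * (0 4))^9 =[4, 1, 2, 6, 0, 5, 10, 3, 8, 9, 7] =(0 4)(3 6 10 7)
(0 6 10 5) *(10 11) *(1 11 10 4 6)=(0 1 11 4 6 10 5)=[1, 11, 2, 3, 6, 0, 10, 7, 8, 9, 5, 4]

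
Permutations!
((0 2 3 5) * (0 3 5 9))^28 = (0 3 2 9 5) = [3, 1, 9, 2, 4, 0, 6, 7, 8, 5]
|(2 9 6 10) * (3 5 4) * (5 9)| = 7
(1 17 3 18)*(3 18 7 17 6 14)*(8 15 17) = (1 6 14 3 7 8 15 17 18) = [0, 6, 2, 7, 4, 5, 14, 8, 15, 9, 10, 11, 12, 13, 3, 17, 16, 18, 1]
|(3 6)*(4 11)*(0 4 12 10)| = |(0 4 11 12 10)(3 6)| = 10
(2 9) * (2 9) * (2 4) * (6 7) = (9)(2 4)(6 7) = [0, 1, 4, 3, 2, 5, 7, 6, 8, 9]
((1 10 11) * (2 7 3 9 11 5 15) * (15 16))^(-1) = (1 11 9 3 7 2 15 16 5 10) = [0, 11, 15, 7, 4, 10, 6, 2, 8, 3, 1, 9, 12, 13, 14, 16, 5]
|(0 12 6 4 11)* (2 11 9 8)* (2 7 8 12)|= 12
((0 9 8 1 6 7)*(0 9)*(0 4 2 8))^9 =(0 4 2 8 1 6 7 9) =[4, 6, 8, 3, 2, 5, 7, 9, 1, 0]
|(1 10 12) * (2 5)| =|(1 10 12)(2 5)| =6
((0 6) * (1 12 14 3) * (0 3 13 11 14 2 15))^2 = [3, 2, 0, 12, 4, 5, 1, 7, 8, 9, 10, 13, 15, 14, 11, 6] = (0 3 12 15 6 1 2)(11 13 14)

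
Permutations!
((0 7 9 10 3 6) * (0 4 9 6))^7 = [0, 1, 2, 3, 4, 5, 6, 7, 8, 9, 10] = (10)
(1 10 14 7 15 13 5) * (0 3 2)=(0 3 2)(1 10 14 7 15 13 5)=[3, 10, 0, 2, 4, 1, 6, 15, 8, 9, 14, 11, 12, 5, 7, 13]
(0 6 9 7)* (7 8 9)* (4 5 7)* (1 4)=(0 6 1 4 5 7)(8 9)=[6, 4, 2, 3, 5, 7, 1, 0, 9, 8]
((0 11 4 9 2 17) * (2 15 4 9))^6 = (0 17 2 4 15 9 11) = [17, 1, 4, 3, 15, 5, 6, 7, 8, 11, 10, 0, 12, 13, 14, 9, 16, 2]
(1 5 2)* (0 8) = (0 8)(1 5 2) = [8, 5, 1, 3, 4, 2, 6, 7, 0]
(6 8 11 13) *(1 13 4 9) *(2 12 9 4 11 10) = (1 13 6 8 10 2 12 9) = [0, 13, 12, 3, 4, 5, 8, 7, 10, 1, 2, 11, 9, 6]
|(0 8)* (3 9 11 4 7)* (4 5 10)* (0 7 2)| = 10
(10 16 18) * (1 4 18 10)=(1 4 18)(10 16)=[0, 4, 2, 3, 18, 5, 6, 7, 8, 9, 16, 11, 12, 13, 14, 15, 10, 17, 1]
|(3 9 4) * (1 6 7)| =3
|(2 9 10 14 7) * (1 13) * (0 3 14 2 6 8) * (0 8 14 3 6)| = 12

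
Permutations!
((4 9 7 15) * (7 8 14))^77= (4 15 7 14 8 9)= [0, 1, 2, 3, 15, 5, 6, 14, 9, 4, 10, 11, 12, 13, 8, 7]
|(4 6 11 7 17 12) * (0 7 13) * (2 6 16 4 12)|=|(0 7 17 2 6 11 13)(4 16)|=14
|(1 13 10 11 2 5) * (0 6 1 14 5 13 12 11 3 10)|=14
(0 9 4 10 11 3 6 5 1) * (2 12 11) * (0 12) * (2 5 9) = (0 2)(1 12 11 3 6 9 4 10 5) = [2, 12, 0, 6, 10, 1, 9, 7, 8, 4, 5, 3, 11]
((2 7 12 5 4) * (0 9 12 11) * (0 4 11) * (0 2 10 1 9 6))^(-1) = (0 6)(1 10 4 11 5 12 9)(2 7) = [6, 10, 7, 3, 11, 12, 0, 2, 8, 1, 4, 5, 9]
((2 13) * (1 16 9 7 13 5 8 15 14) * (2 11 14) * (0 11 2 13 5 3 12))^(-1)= (0 12 3 2 13 15 8 5 7 9 16 1 14 11)= [12, 14, 13, 2, 4, 7, 6, 9, 5, 16, 10, 0, 3, 15, 11, 8, 1]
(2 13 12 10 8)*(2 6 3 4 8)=(2 13 12 10)(3 4 8 6)=[0, 1, 13, 4, 8, 5, 3, 7, 6, 9, 2, 11, 10, 12]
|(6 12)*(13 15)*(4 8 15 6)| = 6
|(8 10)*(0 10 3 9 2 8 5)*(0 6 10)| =|(2 8 3 9)(5 6 10)| =12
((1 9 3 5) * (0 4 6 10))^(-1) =[10, 5, 2, 9, 0, 3, 4, 7, 8, 1, 6] =(0 10 6 4)(1 5 3 9)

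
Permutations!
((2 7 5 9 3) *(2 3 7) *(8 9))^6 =[0, 1, 2, 3, 4, 9, 6, 8, 7, 5] =(5 9)(7 8)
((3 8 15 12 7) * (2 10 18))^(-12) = (18)(3 12 8 7 15) = [0, 1, 2, 12, 4, 5, 6, 15, 7, 9, 10, 11, 8, 13, 14, 3, 16, 17, 18]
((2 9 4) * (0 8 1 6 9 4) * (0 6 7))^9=(0 8 1 7)(2 4)(6 9)=[8, 7, 4, 3, 2, 5, 9, 0, 1, 6]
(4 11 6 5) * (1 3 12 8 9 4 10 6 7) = (1 3 12 8 9 4 11 7)(5 10 6) = [0, 3, 2, 12, 11, 10, 5, 1, 9, 4, 6, 7, 8]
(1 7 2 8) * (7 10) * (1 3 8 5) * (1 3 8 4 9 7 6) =(1 10 6)(2 5 3 4 9 7) =[0, 10, 5, 4, 9, 3, 1, 2, 8, 7, 6]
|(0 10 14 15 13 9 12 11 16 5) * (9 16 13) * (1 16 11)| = 18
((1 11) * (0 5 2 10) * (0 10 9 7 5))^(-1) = [0, 11, 5, 3, 4, 7, 6, 9, 8, 2, 10, 1] = (1 11)(2 5 7 9)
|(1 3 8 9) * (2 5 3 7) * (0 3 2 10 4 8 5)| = |(0 3 5 2)(1 7 10 4 8 9)| = 12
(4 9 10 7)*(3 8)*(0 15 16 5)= [15, 1, 2, 8, 9, 0, 6, 4, 3, 10, 7, 11, 12, 13, 14, 16, 5]= (0 15 16 5)(3 8)(4 9 10 7)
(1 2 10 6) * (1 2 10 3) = (1 10 6 2 3) = [0, 10, 3, 1, 4, 5, 2, 7, 8, 9, 6]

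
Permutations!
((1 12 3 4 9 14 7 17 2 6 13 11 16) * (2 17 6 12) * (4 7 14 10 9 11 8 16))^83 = (17)(1 12 7 13 16 2 3 6 8)(4 11)(9 10) = [0, 12, 3, 6, 11, 5, 8, 13, 1, 10, 9, 4, 7, 16, 14, 15, 2, 17]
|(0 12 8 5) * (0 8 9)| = 6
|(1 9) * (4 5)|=2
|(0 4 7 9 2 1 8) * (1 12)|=|(0 4 7 9 2 12 1 8)|=8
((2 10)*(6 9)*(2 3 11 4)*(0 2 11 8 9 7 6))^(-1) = [9, 1, 0, 10, 11, 5, 7, 6, 3, 8, 2, 4] = (0 9 8 3 10 2)(4 11)(6 7)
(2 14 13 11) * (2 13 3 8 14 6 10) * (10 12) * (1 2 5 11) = [0, 2, 6, 8, 4, 11, 12, 7, 14, 9, 5, 13, 10, 1, 3] = (1 2 6 12 10 5 11 13)(3 8 14)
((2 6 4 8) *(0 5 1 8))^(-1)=(0 4 6 2 8 1 5)=[4, 5, 8, 3, 6, 0, 2, 7, 1]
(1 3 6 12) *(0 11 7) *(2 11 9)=(0 9 2 11 7)(1 3 6 12)=[9, 3, 11, 6, 4, 5, 12, 0, 8, 2, 10, 7, 1]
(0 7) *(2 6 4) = (0 7)(2 6 4) = [7, 1, 6, 3, 2, 5, 4, 0]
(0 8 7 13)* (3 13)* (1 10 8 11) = [11, 10, 2, 13, 4, 5, 6, 3, 7, 9, 8, 1, 12, 0] = (0 11 1 10 8 7 3 13)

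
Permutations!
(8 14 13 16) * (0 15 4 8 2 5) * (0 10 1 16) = (0 15 4 8 14 13)(1 16 2 5 10) = [15, 16, 5, 3, 8, 10, 6, 7, 14, 9, 1, 11, 12, 0, 13, 4, 2]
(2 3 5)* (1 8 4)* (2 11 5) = (1 8 4)(2 3)(5 11) = [0, 8, 3, 2, 1, 11, 6, 7, 4, 9, 10, 5]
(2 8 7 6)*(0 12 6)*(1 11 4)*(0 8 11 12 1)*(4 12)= (0 1 4)(2 11 12 6)(7 8)= [1, 4, 11, 3, 0, 5, 2, 8, 7, 9, 10, 12, 6]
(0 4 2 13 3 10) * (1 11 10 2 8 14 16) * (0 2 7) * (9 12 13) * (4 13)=[13, 11, 9, 7, 8, 5, 6, 0, 14, 12, 2, 10, 4, 3, 16, 15, 1]=(0 13 3 7)(1 11 10 2 9 12 4 8 14 16)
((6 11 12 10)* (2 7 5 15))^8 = [0, 1, 2, 3, 4, 5, 6, 7, 8, 9, 10, 11, 12, 13, 14, 15] = (15)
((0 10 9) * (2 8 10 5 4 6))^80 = [0, 1, 2, 3, 4, 5, 6, 7, 8, 9, 10] = (10)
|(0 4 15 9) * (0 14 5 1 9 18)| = 4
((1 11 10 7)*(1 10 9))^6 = (11) = [0, 1, 2, 3, 4, 5, 6, 7, 8, 9, 10, 11]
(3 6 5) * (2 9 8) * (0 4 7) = (0 4 7)(2 9 8)(3 6 5) = [4, 1, 9, 6, 7, 3, 5, 0, 2, 8]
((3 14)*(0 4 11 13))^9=(0 4 11 13)(3 14)=[4, 1, 2, 14, 11, 5, 6, 7, 8, 9, 10, 13, 12, 0, 3]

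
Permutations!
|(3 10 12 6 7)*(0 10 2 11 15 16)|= 10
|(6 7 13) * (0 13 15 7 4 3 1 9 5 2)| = |(0 13 6 4 3 1 9 5 2)(7 15)| = 18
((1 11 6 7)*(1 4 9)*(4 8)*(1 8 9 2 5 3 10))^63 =(1 5 8 6 10 2 9 11 3 4 7) =[0, 5, 9, 4, 7, 8, 10, 1, 6, 11, 2, 3]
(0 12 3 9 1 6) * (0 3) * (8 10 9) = (0 12)(1 6 3 8 10 9) = [12, 6, 2, 8, 4, 5, 3, 7, 10, 1, 9, 11, 0]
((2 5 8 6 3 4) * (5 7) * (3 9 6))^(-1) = (2 4 3 8 5 7)(6 9) = [0, 1, 4, 8, 3, 7, 9, 2, 5, 6]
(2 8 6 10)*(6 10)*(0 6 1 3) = (0 6 1 3)(2 8 10) = [6, 3, 8, 0, 4, 5, 1, 7, 10, 9, 2]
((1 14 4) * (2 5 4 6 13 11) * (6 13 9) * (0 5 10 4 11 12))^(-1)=(0 12 13 14 1 4 10 2 11 5)(6 9)=[12, 4, 11, 3, 10, 0, 9, 7, 8, 6, 2, 5, 13, 14, 1]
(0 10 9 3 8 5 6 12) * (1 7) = [10, 7, 2, 8, 4, 6, 12, 1, 5, 3, 9, 11, 0] = (0 10 9 3 8 5 6 12)(1 7)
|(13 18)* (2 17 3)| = |(2 17 3)(13 18)| = 6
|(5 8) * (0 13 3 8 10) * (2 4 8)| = 8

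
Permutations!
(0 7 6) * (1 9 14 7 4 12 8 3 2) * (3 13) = (0 4 12 8 13 3 2 1 9 14 7 6) = [4, 9, 1, 2, 12, 5, 0, 6, 13, 14, 10, 11, 8, 3, 7]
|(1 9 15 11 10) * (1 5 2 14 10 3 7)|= |(1 9 15 11 3 7)(2 14 10 5)|= 12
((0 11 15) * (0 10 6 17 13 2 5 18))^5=(0 17)(2 15)(5 10)(6 18)(11 13)=[17, 1, 15, 3, 4, 10, 18, 7, 8, 9, 5, 13, 12, 11, 14, 2, 16, 0, 6]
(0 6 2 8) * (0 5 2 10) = [6, 1, 8, 3, 4, 2, 10, 7, 5, 9, 0] = (0 6 10)(2 8 5)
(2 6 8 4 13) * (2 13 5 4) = (13)(2 6 8)(4 5) = [0, 1, 6, 3, 5, 4, 8, 7, 2, 9, 10, 11, 12, 13]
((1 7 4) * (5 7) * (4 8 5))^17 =(1 4)(5 8 7) =[0, 4, 2, 3, 1, 8, 6, 5, 7]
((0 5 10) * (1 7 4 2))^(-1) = [10, 2, 4, 3, 7, 0, 6, 1, 8, 9, 5] = (0 10 5)(1 2 4 7)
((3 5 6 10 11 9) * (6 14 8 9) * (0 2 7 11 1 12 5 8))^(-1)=(0 14 5 12 1 10 6 11 7 2)(3 9 8)=[14, 10, 0, 9, 4, 12, 11, 2, 3, 8, 6, 7, 1, 13, 5]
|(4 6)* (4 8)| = 3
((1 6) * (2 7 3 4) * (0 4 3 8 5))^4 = (0 8 2)(4 5 7) = [8, 1, 0, 3, 5, 7, 6, 4, 2]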